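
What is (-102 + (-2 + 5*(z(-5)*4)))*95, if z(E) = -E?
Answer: -380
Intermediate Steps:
(-102 + (-2 + 5*(z(-5)*4)))*95 = (-102 + (-2 + 5*(-1*(-5)*4)))*95 = (-102 + (-2 + 5*(5*4)))*95 = (-102 + (-2 + 5*20))*95 = (-102 + (-2 + 100))*95 = (-102 + 98)*95 = -4*95 = -380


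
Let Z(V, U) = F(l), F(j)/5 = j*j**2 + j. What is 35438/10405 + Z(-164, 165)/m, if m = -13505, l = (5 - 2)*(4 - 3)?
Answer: 95405888/28103905 ≈ 3.3948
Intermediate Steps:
l = 3 (l = 3*1 = 3)
F(j) = 5*j + 5*j**3 (F(j) = 5*(j*j**2 + j) = 5*(j**3 + j) = 5*(j + j**3) = 5*j + 5*j**3)
Z(V, U) = 150 (Z(V, U) = 5*3*(1 + 3**2) = 5*3*(1 + 9) = 5*3*10 = 150)
35438/10405 + Z(-164, 165)/m = 35438/10405 + 150/(-13505) = 35438*(1/10405) + 150*(-1/13505) = 35438/10405 - 30/2701 = 95405888/28103905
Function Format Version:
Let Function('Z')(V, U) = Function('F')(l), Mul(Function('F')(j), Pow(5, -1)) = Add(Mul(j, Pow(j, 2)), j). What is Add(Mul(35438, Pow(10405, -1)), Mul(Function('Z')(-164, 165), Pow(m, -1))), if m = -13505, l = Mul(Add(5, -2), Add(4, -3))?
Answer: Rational(95405888, 28103905) ≈ 3.3948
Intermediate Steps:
l = 3 (l = Mul(3, 1) = 3)
Function('F')(j) = Add(Mul(5, j), Mul(5, Pow(j, 3))) (Function('F')(j) = Mul(5, Add(Mul(j, Pow(j, 2)), j)) = Mul(5, Add(Pow(j, 3), j)) = Mul(5, Add(j, Pow(j, 3))) = Add(Mul(5, j), Mul(5, Pow(j, 3))))
Function('Z')(V, U) = 150 (Function('Z')(V, U) = Mul(5, 3, Add(1, Pow(3, 2))) = Mul(5, 3, Add(1, 9)) = Mul(5, 3, 10) = 150)
Add(Mul(35438, Pow(10405, -1)), Mul(Function('Z')(-164, 165), Pow(m, -1))) = Add(Mul(35438, Pow(10405, -1)), Mul(150, Pow(-13505, -1))) = Add(Mul(35438, Rational(1, 10405)), Mul(150, Rational(-1, 13505))) = Add(Rational(35438, 10405), Rational(-30, 2701)) = Rational(95405888, 28103905)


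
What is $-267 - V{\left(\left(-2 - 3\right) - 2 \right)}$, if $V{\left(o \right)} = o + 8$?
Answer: $-268$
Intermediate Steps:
$V{\left(o \right)} = 8 + o$
$-267 - V{\left(\left(-2 - 3\right) - 2 \right)} = -267 - \left(8 - 7\right) = -267 - 1 = -268$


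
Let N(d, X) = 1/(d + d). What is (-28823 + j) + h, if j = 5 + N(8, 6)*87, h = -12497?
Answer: -660953/16 ≈ -41310.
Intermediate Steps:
N(d, X) = 1/(2*d)
j = 167/16 (j = 5 + ((1/2)/8)*87 = 5 + ((1/2)*(1/8))*87 = 5 + (1/16)*87 = 5 + 87/16 = 167/16 ≈ 10.438)
(-28823 + j) + h = (-28823 + 167/16) - 12497 = -461001/16 - 12497 = -660953/16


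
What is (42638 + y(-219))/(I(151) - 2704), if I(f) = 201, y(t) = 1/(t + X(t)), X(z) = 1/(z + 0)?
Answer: -2045003537/120048886 ≈ -17.035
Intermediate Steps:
X(z) = 1/z
y(t) = 1/(t + 1/t)
(42638 + y(-219))/(I(151) - 2704) = (42638 - 219/(1 + (-219)²))/(201 - 2704) = (42638 - 219/(1 + 47961))/(-2503) = (42638 - 219/47962)*(-1/2503) = (2045003537/47962)*(-1/2503) = -2045003537/120048886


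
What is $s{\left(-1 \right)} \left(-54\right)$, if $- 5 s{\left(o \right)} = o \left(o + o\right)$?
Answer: $\frac{108}{5} \approx 21.6$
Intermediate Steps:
$s{\left(o \right)} = - \frac{2 o^{2}}{5}$ ($s{\left(o \right)} = - \frac{o \left(o + o\right)}{5} = - \frac{o 2 o}{5} = - \frac{2 o^{2}}{5}$)
$s{\left(-1 \right)} \left(-54\right) = - \frac{2 \left(-1\right)^{2}}{5} \left(-54\right) = \left(- \frac{2}{5}\right) 1 \left(-54\right) = \left(- \frac{2}{5}\right) \left(-54\right) = \frac{108}{5}$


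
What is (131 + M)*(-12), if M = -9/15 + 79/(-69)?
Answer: -178372/115 ≈ -1551.1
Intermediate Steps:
M = -602/345 (M = -9*1/15 + 79*(-1/69) = -⅗ - 79/69 = -602/345 ≈ -1.7449)
(131 + M)*(-12) = (131 - 602/345)*(-12) = (44593/345)*(-12) = -178372/115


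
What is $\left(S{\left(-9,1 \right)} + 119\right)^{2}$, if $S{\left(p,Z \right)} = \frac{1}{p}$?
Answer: $\frac{1144900}{81} \approx 14135.0$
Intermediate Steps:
$\left(S{\left(-9,1 \right)} + 119\right)^{2} = \left(\frac{1}{-9} + 119\right)^{2} = \left(- \frac{1}{9} + 119\right)^{2} = \left(\frac{1070}{9}\right)^{2} = \frac{1144900}{81}$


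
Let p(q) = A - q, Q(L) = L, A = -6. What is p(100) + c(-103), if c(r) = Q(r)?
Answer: -209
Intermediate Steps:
c(r) = r
p(q) = -6 - q
p(100) + c(-103) = (-6 - 1*100) - 103 = (-6 - 100) - 103 = -106 - 103 = -209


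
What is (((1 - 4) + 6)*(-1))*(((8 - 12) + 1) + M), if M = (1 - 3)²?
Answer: -3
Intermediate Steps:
M = 4 (M = (-2)² = 4)
(((1 - 4) + 6)*(-1))*(((8 - 12) + 1) + M) = (((1 - 4) + 6)*(-1))*(((8 - 12) + 1) + 4) = ((-3 + 6)*(-1))*((-4 + 1) + 4) = (3*(-1))*(-3 + 4) = -3*1 = -3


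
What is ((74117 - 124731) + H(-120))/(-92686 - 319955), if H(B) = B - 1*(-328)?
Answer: 542/4437 ≈ 0.12215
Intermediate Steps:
H(B) = 328 + B (H(B) = B + 328 = 328 + B)
((74117 - 124731) + H(-120))/(-92686 - 319955) = ((74117 - 124731) + (328 - 120))/(-92686 - 319955) = (-50614 + 208)/(-412641) = -50406*(-1/412641) = 542/4437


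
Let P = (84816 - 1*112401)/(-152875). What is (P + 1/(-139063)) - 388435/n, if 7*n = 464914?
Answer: -11204302093419781/1976745160419650 ≈ -5.6681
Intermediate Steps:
n = 464914/7 (n = (⅐)*464914 = 464914/7 ≈ 66416.)
P = 5517/30575 (P = (84816 - 112401)*(-1/152875) = -27585*(-1/152875) = 5517/30575 ≈ 0.18044)
(P + 1/(-139063)) - 388435/n = (5517/30575 + 1/(-139063)) - 388435/464914/7 = (5517/30575 - 1/139063) - 388435*7/464914 = 767179996/4251851225 - 2719045/464914 = -11204302093419781/1976745160419650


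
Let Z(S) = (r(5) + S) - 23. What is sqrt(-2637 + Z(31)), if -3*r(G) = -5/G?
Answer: I*sqrt(23658)/3 ≈ 51.271*I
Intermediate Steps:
r(G) = 5/(3*G) (r(G) = -(-5)/(3*G) = 5/(3*G))
Z(S) = -68/3 + S (Z(S) = ((5/3)/5 + S) - 23 = ((5/3)*(1/5) + S) - 23 = (1/3 + S) - 23 = -68/3 + S)
sqrt(-2637 + Z(31)) = sqrt(-2637 + (-68/3 + 31)) = sqrt(-2637 + 25/3) = sqrt(-7886/3) = I*sqrt(23658)/3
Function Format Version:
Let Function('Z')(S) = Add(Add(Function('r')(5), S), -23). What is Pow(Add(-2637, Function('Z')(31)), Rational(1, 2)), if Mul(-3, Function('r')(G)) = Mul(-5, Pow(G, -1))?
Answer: Mul(Rational(1, 3), I, Pow(23658, Rational(1, 2))) ≈ Mul(51.271, I)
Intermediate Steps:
Function('r')(G) = Mul(Rational(5, 3), Pow(G, -1)) (Function('r')(G) = Mul(Rational(-1, 3), Mul(-5, Pow(G, -1))) = Mul(Rational(5, 3), Pow(G, -1)))
Function('Z')(S) = Add(Rational(-68, 3), S) (Function('Z')(S) = Add(Add(Mul(Rational(5, 3), Pow(5, -1)), S), -23) = Add(Add(Mul(Rational(5, 3), Rational(1, 5)), S), -23) = Add(Add(Rational(1, 3), S), -23) = Add(Rational(-68, 3), S))
Pow(Add(-2637, Function('Z')(31)), Rational(1, 2)) = Pow(Add(-2637, Add(Rational(-68, 3), 31)), Rational(1, 2)) = Pow(Add(-2637, Rational(25, 3)), Rational(1, 2)) = Pow(Rational(-7886, 3), Rational(1, 2)) = Mul(Rational(1, 3), I, Pow(23658, Rational(1, 2)))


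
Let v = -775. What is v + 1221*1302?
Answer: 1588967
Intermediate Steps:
v + 1221*1302 = -775 + 1221*1302 = -775 + 1589742 = 1588967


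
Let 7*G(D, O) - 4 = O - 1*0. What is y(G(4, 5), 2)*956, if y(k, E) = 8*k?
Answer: 68832/7 ≈ 9833.1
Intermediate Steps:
G(D, O) = 4/7 + O/7 (G(D, O) = 4/7 + (O - 1*0)/7 = 4/7 + (O + 0)/7 = 4/7 + O/7)
y(G(4, 5), 2)*956 = (8*(4/7 + (⅐)*5))*956 = (8*(4/7 + 5/7))*956 = (8*(9/7))*956 = (72/7)*956 = 68832/7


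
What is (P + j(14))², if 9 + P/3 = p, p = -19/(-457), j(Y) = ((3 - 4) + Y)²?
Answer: 4218632401/208849 ≈ 20199.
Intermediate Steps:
j(Y) = (-1 + Y)²
p = 19/457 (p = -19*(-1/457) = 19/457 ≈ 0.041575)
P = -12282/457 (P = -27 + 3*(19/457) = -27 + 57/457 = -12282/457 ≈ -26.875)
(P + j(14))² = (-12282/457 + (-1 + 14)²)² = (-12282/457 + 13²)² = (-12282/457 + 169)² = (64951/457)² = 4218632401/208849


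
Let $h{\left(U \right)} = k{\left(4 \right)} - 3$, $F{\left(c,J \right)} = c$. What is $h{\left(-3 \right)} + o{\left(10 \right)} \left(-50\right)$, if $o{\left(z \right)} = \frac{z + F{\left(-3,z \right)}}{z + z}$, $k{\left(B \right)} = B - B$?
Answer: $- \frac{41}{2} \approx -20.5$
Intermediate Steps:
$k{\left(B \right)} = 0$
$h{\left(U \right)} = -3$ ($h{\left(U \right)} = 0 - 3 = -3$)
$o{\left(z \right)} = \frac{-3 + z}{2 z}$ ($o{\left(z \right)} = \frac{z - 3}{z + z} = \frac{-3 + z}{2 z}$)
$h{\left(-3 \right)} + o{\left(10 \right)} \left(-50\right) = -3 + \frac{-3 + 10}{2 \cdot 10} \left(-50\right) = -3 + \frac{1}{2} \cdot \frac{1}{10} \cdot 7 \left(-50\right) = -3 + \frac{7}{20} \left(-50\right) = -3 - \frac{35}{2} = - \frac{41}{2}$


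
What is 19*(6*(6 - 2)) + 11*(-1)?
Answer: 445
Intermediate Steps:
19*(6*(6 - 2)) + 11*(-1) = 19*(6*4) - 11 = 19*24 - 11 = 456 - 11 = 445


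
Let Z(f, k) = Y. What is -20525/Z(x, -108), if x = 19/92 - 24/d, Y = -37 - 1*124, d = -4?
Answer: 20525/161 ≈ 127.48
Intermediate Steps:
Y = -161 (Y = -37 - 124 = -161)
x = 571/92 (x = 19/92 - 24/(-4) = 19*(1/92) - 24*(-¼) = 19/92 + 6 = 571/92 ≈ 6.2065)
Z(f, k) = -161
-20525/Z(x, -108) = -20525/(-161) = -20525*(-1/161) = 20525/161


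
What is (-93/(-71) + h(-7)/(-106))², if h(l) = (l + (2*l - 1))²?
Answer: 150136009/14160169 ≈ 10.603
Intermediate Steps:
h(l) = (-1 + 3*l)² (h(l) = (l + (-1 + 2*l))² = (-1 + 3*l)²)
(-93/(-71) + h(-7)/(-106))² = (-93/(-71) + (-1 + 3*(-7))²/(-106))² = (-93*(-1/71) + (-1 - 21)²*(-1/106))² = (93/71 + (-22)²*(-1/106))² = (93/71 + 484*(-1/106))² = (93/71 - 242/53)² = (-12253/3763)² = 150136009/14160169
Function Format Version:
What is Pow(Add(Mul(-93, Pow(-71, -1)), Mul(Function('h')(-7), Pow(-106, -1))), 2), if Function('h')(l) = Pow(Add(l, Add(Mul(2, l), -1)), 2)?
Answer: Rational(150136009, 14160169) ≈ 10.603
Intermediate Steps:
Function('h')(l) = Pow(Add(-1, Mul(3, l)), 2) (Function('h')(l) = Pow(Add(l, Add(-1, Mul(2, l))), 2) = Pow(Add(-1, Mul(3, l)), 2))
Pow(Add(Mul(-93, Pow(-71, -1)), Mul(Function('h')(-7), Pow(-106, -1))), 2) = Pow(Add(Mul(-93, Pow(-71, -1)), Mul(Pow(Add(-1, Mul(3, -7)), 2), Pow(-106, -1))), 2) = Pow(Add(Mul(-93, Rational(-1, 71)), Mul(Pow(Add(-1, -21), 2), Rational(-1, 106))), 2) = Pow(Add(Rational(93, 71), Mul(Pow(-22, 2), Rational(-1, 106))), 2) = Pow(Add(Rational(93, 71), Mul(484, Rational(-1, 106))), 2) = Pow(Add(Rational(93, 71), Rational(-242, 53)), 2) = Pow(Rational(-12253, 3763), 2) = Rational(150136009, 14160169)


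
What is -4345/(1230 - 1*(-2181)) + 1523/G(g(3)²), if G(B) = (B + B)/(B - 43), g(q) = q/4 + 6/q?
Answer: -2946589841/825462 ≈ -3569.6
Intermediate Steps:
g(q) = 6/q + q/4 (g(q) = q*(¼) + 6/q = q/4 + 6/q = 6/q + q/4)
G(B) = 2*B/(-43 + B) (G(B) = (2*B)/(-43 + B) = 2*B/(-43 + B))
-4345/(1230 - 1*(-2181)) + 1523/G(g(3)²) = -4345/(1230 - 1*(-2181)) + 1523/((2*(6/3 + (¼)*3)²/(-43 + (6/3 + (¼)*3)²))) = -4345/(1230 + 2181) + 1523/((2*(6*(⅓) + ¾)²/(-43 + (6*(⅓) + ¾)²))) = -4345/3411 + 1523/((2*(2 + ¾)²/(-43 + (2 + ¾)²))) = -4345*1/3411 + 1523/((2*(11/4)²/(-43 + (11/4)²))) = -4345/3411 + 1523/((2*(121/16)/(-43 + 121/16))) = -4345/3411 + 1523/((2*(121/16)/(-567/16))) = -4345/3411 + 1523/((2*(121/16)*(-16/567))) = -4345/3411 + 1523/(-242/567) = -4345/3411 + 1523*(-567/242) = -4345/3411 - 863541/242 = -2946589841/825462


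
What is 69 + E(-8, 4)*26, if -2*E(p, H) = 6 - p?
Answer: -113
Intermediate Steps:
E(p, H) = -3 + p/2 (E(p, H) = -(6 - p)/2 = -3 + p/2)
69 + E(-8, 4)*26 = 69 + (-3 + (½)*(-8))*26 = 69 + (-3 - 4)*26 = 69 - 7*26 = 69 - 182 = -113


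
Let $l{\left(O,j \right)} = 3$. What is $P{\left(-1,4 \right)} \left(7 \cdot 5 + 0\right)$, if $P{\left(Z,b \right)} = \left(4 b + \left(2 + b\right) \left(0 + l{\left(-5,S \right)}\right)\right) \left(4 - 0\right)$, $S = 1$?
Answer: $4760$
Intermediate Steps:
$P{\left(Z,b \right)} = 24 + 28 b$ ($P{\left(Z,b \right)} = \left(4 b + \left(2 + b\right) \left(0 + 3\right)\right) \left(4 - 0\right) = \left(4 b + \left(2 + b\right) 3\right) \left(4 + 0\right) = \left(4 b + \left(6 + 3 b\right)\right) 4 = \left(6 + 7 b\right) 4 = 24 + 28 b$)
$P{\left(-1,4 \right)} \left(7 \cdot 5 + 0\right) = \left(24 + 28 \cdot 4\right) \left(7 \cdot 5 + 0\right) = \left(24 + 112\right) \left(35 + 0\right) = 136 \cdot 35 = 4760$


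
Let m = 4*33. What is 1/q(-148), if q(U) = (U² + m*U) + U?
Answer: 1/2220 ≈ 0.00045045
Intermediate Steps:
m = 132
q(U) = U² + 133*U (q(U) = (U² + 132*U) + U = U² + 133*U)
1/q(-148) = 1/(-148*(133 - 148)) = 1/(-148*(-15)) = 1/2220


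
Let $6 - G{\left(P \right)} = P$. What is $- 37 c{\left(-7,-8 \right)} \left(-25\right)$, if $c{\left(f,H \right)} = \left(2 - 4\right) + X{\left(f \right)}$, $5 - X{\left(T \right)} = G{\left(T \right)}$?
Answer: $-9250$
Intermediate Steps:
$G{\left(P \right)} = 6 - P$
$X{\left(T \right)} = -1 + T$ ($X{\left(T \right)} = 5 - \left(6 - T\right) = 5 + \left(-6 + T\right) = -1 + T$)
$c{\left(f,H \right)} = -3 + f$ ($c{\left(f,H \right)} = \left(2 - 4\right) + \left(-1 + f\right) = -2 + \left(-1 + f\right) = -3 + f$)
$- 37 c{\left(-7,-8 \right)} \left(-25\right) = - 37 \left(-3 - 7\right) \left(-25\right) = \left(-37\right) \left(-10\right) \left(-25\right) = 370 \left(-25\right) = -9250$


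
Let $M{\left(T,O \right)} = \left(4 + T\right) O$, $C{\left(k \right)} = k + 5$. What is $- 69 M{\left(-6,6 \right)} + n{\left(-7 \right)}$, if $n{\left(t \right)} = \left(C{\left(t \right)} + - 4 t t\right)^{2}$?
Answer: $40032$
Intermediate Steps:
$C{\left(k \right)} = 5 + k$
$n{\left(t \right)} = \left(5 + t - 4 t^{2}\right)^{2}$ ($n{\left(t \right)} = \left(\left(5 + t\right) + - 4 t t\right)^{2} = \left(\left(5 + t\right) - 4 t^{2}\right)^{2} = \left(5 + t - 4 t^{2}\right)^{2}$)
$M{\left(T,O \right)} = O \left(4 + T\right)$
$- 69 M{\left(-6,6 \right)} + n{\left(-7 \right)} = - 69 \cdot 6 \left(4 - 6\right) + \left(5 - 7 - 4 \left(-7\right)^{2}\right)^{2} = - 69 \cdot 6 \left(-2\right) + \left(5 - 7 - 196\right)^{2} = \left(-69\right) \left(-12\right) + \left(5 - 7 - 196\right)^{2} = 828 + \left(-198\right)^{2} = 828 + 39204 = 40032$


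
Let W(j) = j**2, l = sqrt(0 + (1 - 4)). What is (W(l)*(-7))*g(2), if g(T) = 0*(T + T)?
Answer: 0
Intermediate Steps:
l = I*sqrt(3) (l = sqrt(0 - 3) = sqrt(-3) = I*sqrt(3) ≈ 1.732*I)
g(T) = 0 (g(T) = 0*(2*T) = 0)
(W(l)*(-7))*g(2) = ((I*sqrt(3))**2*(-7))*0 = -3*(-7)*0 = 21*0 = 0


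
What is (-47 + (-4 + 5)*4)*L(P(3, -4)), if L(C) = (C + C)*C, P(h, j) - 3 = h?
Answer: -3096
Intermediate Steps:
P(h, j) = 3 + h
L(C) = 2*C² (L(C) = (2*C)*C = 2*C²)
(-47 + (-4 + 5)*4)*L(P(3, -4)) = (-47 + (-4 + 5)*4)*(2*(3 + 3)²) = (-47 + 1*4)*(2*6²) = (-47 + 4)*(2*36) = -43*72 = -3096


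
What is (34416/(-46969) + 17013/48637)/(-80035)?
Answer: 174961479/36566891066771 ≈ 4.7847e-6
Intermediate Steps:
(34416/(-46969) + 17013/48637)/(-80035) = (34416*(-1/46969) + 17013*(1/48637))*(-1/80035) = (-34416/46969 + 17013/48637)*(-1/80035) = -874807395/2284431253*(-1/80035) = 174961479/36566891066771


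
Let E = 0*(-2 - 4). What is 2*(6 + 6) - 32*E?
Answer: 24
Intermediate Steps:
E = 0 (E = 0*(-6) = 0)
2*(6 + 6) - 32*E = 2*(6 + 6) - 32*0 = 2*12 + 0 = 24 + 0 = 24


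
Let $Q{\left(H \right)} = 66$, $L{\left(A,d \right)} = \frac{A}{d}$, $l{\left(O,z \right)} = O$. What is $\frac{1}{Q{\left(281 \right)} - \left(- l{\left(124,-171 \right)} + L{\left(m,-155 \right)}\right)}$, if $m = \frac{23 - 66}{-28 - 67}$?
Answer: $\frac{14725}{2797793} \approx 0.0052631$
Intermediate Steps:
$m = \frac{43}{95}$ ($m = - \frac{43}{-95} = \left(-43\right) \left(- \frac{1}{95}\right) = \frac{43}{95} \approx 0.45263$)
$\frac{1}{Q{\left(281 \right)} - \left(- l{\left(124,-171 \right)} + L{\left(m,-155 \right)}\right)} = \frac{1}{66 + \left(124 - \frac{43}{95 \left(-155\right)}\right)} = \frac{1}{66 + \left(124 - \frac{43}{95} \left(- \frac{1}{155}\right)\right)} = \frac{1}{66 + \left(124 - - \frac{43}{14725}\right)} = \frac{1}{66 + \left(124 + \frac{43}{14725}\right)} = \frac{1}{66 + \frac{1825943}{14725}} = \frac{1}{\frac{2797793}{14725}} = \frac{14725}{2797793}$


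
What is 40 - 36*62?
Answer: -2192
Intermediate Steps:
40 - 36*62 = 40 - 2232 = -2192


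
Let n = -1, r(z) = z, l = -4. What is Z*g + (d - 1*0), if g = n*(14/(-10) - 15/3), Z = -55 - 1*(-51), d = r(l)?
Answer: -148/5 ≈ -29.600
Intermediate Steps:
d = -4
Z = -4 (Z = -55 + 51 = -4)
g = 32/5 (g = -(14/(-10) - 15/3) = -(14*(-⅒) - 15*⅓) = -(-7/5 - 5) = -1*(-32/5) = 32/5 ≈ 6.4000)
Z*g + (d - 1*0) = -4*32/5 + (-4 - 1*0) = -128/5 + (-4 + 0) = -128/5 - 4 = -148/5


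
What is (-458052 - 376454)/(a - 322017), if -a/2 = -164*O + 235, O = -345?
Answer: 834506/435647 ≈ 1.9156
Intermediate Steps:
a = -113630 (a = -2*(-164*(-345) + 235) = -2*(56580 + 235) = -2*56815 = -113630)
(-458052 - 376454)/(a - 322017) = (-458052 - 376454)/(-113630 - 322017) = -834506/(-435647) = -834506*(-1/435647) = 834506/435647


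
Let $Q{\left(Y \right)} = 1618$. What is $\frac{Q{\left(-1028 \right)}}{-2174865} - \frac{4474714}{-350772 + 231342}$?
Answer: $\frac{324390187529}{8658137565} \approx 37.466$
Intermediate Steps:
$\frac{Q{\left(-1028 \right)}}{-2174865} - \frac{4474714}{-350772 + 231342} = \frac{1618}{-2174865} - \frac{4474714}{-350772 + 231342} = 1618 \left(- \frac{1}{2174865}\right) - \frac{4474714}{-119430} = - \frac{1618}{2174865} - - \frac{2237357}{59715} = - \frac{1618}{2174865} + \frac{2237357}{59715} = \frac{324390187529}{8658137565}$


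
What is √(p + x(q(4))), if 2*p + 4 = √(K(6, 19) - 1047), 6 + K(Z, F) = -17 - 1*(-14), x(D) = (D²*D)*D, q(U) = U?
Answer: √(254 + 2*I*√66) ≈ 15.946 + 0.50949*I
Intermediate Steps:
x(D) = D⁴ (x(D) = D³*D = D⁴)
K(Z, F) = -9 (K(Z, F) = -6 + (-17 - 1*(-14)) = -6 + (-17 + 14) = -6 - 3 = -9)
p = -2 + 2*I*√66 (p = -2 + √(-9 - 1047)/2 = -2 + √(-1056)/2 = -2 + (4*I*√66)/2 = -2 + 2*I*√66 ≈ -2.0 + 16.248*I)
√(p + x(q(4))) = √((-2 + 2*I*√66) + 4⁴) = √((-2 + 2*I*√66) + 256) = √(254 + 2*I*√66)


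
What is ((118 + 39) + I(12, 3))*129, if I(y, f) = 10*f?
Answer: 24123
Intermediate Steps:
((118 + 39) + I(12, 3))*129 = ((118 + 39) + 10*3)*129 = (157 + 30)*129 = 187*129 = 24123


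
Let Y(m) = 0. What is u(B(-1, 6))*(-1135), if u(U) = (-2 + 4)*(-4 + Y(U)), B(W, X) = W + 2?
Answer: 9080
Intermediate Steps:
B(W, X) = 2 + W
u(U) = -8 (u(U) = (-2 + 4)*(-4 + 0) = 2*(-4) = -8)
u(B(-1, 6))*(-1135) = -8*(-1135) = 9080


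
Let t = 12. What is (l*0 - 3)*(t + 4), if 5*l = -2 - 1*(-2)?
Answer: -48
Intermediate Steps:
l = 0 (l = (-2 - 1*(-2))/5 = (-2 + 2)/5 = (1/5)*0 = 0)
(l*0 - 3)*(t + 4) = (0*0 - 3)*(12 + 4) = (0 - 3)*16 = -3*16 = -48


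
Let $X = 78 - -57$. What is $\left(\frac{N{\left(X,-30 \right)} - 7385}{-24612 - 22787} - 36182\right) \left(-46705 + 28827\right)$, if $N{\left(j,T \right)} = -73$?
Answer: $\frac{2787315357680}{4309} \approx 6.4686 \cdot 10^{8}$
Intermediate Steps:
$X = 135$ ($X = 78 + 57 = 135$)
$\left(\frac{N{\left(X,-30 \right)} - 7385}{-24612 - 22787} - 36182\right) \left(-46705 + 28827\right) = \left(\frac{-73 - 7385}{-24612 - 22787} - 36182\right) \left(-46705 + 28827\right) = \left(- \frac{7458}{-47399} - 36182\right) \left(-17878\right) = \left(\left(-7458\right) \left(- \frac{1}{47399}\right) - 36182\right) \left(-17878\right) = \left(\frac{678}{4309} - 36182\right) \left(-17878\right) = \left(- \frac{155907560}{4309}\right) \left(-17878\right) = \frac{2787315357680}{4309}$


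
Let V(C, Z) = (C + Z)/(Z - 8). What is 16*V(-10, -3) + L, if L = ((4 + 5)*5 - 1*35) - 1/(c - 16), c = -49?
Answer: 20681/715 ≈ 28.924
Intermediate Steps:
V(C, Z) = (C + Z)/(-8 + Z)
L = 651/65 (L = ((4 + 5)*5 - 1*35) - 1/(-49 - 16) = (9*5 - 35) - 1/(-65) = (45 - 35) - 1*(-1/65) = 10 + 1/65 = 651/65 ≈ 10.015)
16*V(-10, -3) + L = 16*((-10 - 3)/(-8 - 3)) + 651/65 = 16*(-13/(-11)) + 651/65 = 16*(-1/11*(-13)) + 651/65 = 16*(13/11) + 651/65 = 208/11 + 651/65 = 20681/715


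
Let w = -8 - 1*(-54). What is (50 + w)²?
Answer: 9216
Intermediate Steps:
w = 46 (w = -8 + 54 = 46)
(50 + w)² = (50 + 46)² = 96² = 9216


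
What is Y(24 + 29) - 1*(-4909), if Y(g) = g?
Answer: 4962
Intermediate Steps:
Y(24 + 29) - 1*(-4909) = (24 + 29) - 1*(-4909) = 53 + 4909 = 4962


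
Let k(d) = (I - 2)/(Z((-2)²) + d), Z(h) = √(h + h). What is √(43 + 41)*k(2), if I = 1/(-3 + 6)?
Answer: -5*√42/3 + 5*√21/3 ≈ -3.1636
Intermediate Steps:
I = ⅓ (I = 1/3 = ⅓ ≈ 0.33333)
Z(h) = √2*√h (Z(h) = √(2*h) = √2*√h)
k(d) = -5/(3*(d + 2*√2)) (k(d) = (⅓ - 2)/(√2*√((-2)²) + d) = -5/(3*(√2*√4 + d)) = -5/(3*(√2*2 + d)) = -5/(3*(2*√2 + d)) = -5/(3*(d + 2*√2)))
√(43 + 41)*k(2) = √(43 + 41)*(-5/(3*2 + 6*√2)) = √84*(-5/(6 + 6*√2)) = (2*√21)*(-5/(6 + 6*√2)) = -10*√21/(6 + 6*√2)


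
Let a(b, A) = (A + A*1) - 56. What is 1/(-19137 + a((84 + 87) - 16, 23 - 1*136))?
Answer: -1/19419 ≈ -5.1496e-5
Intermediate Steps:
a(b, A) = -56 + 2*A (a(b, A) = (A + A) - 56 = 2*A - 56 = -56 + 2*A)
1/(-19137 + a((84 + 87) - 16, 23 - 1*136)) = 1/(-19137 + (-56 + 2*(23 - 1*136))) = 1/(-19137 + (-56 + 2*(23 - 136))) = 1/(-19137 + (-56 + 2*(-113))) = 1/(-19137 + (-56 - 226)) = 1/(-19137 - 282) = 1/(-19419) = -1/19419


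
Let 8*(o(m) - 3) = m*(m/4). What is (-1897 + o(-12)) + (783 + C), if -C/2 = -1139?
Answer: 2343/2 ≈ 1171.5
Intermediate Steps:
C = 2278 (C = -2*(-1139) = 2278)
o(m) = 3 + m**2/32 (o(m) = 3 + (m*(m/4))/8 = 3 + (m**2/4)/8 = 3 + m**2/32)
(-1897 + o(-12)) + (783 + C) = (-1897 + (3 + (1/32)*(-12)**2)) + (783 + 2278) = (-1897 + (3 + (1/32)*144)) + 3061 = (-1897 + (3 + 9/2)) + 3061 = (-1897 + 15/2) + 3061 = -3779/2 + 3061 = 2343/2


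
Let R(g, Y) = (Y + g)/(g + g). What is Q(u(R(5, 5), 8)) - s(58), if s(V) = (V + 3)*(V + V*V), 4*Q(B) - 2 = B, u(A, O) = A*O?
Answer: -417479/2 ≈ -2.0874e+5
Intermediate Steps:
R(g, Y) = (Y + g)/(2*g) (R(g, Y) = (Y + g)/((2*g)) = (Y + g)*(1/(2*g)) = (Y + g)/(2*g))
Q(B) = ½ + B/4
s(V) = (3 + V)*(V + V²)
Q(u(R(5, 5), 8)) - s(58) = (½ + (((½)*(5 + 5)/5)*8)/4) - 58*(3 + 58² + 4*58) = (½ + (((½)*(⅕)*10)*8)/4) - 58*(3 + 3364 + 232) = (½ + (1*8)/4) - 58*3599 = (½ + (¼)*8) - 1*208742 = (½ + 2) - 208742 = 5/2 - 208742 = -417479/2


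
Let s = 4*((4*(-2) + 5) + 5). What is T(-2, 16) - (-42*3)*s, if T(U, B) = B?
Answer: 1024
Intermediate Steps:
s = 8 (s = 4*((-8 + 5) + 5) = 4*(-3 + 5) = 4*2 = 8)
T(-2, 16) - (-42*3)*s = 16 - (-42*3)*8 = 16 - (-7*18)*8 = 16 - (-126)*8 = 16 - 1*(-1008) = 16 + 1008 = 1024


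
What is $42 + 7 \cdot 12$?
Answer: $126$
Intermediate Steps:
$42 + 7 \cdot 12 = 42 + 84 = 126$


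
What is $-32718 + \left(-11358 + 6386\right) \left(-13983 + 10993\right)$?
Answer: $14833562$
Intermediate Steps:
$-32718 + \left(-11358 + 6386\right) \left(-13983 + 10993\right) = -32718 - -14866280 = -32718 + 14866280 = 14833562$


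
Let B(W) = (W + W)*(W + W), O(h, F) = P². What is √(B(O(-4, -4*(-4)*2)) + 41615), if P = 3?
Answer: √41939 ≈ 204.79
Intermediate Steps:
O(h, F) = 9 (O(h, F) = 3² = 9)
B(W) = 4*W² (B(W) = (2*W)*(2*W) = 4*W²)
√(B(O(-4, -4*(-4)*2)) + 41615) = √(4*9² + 41615) = √(4*81 + 41615) = √(324 + 41615) = √41939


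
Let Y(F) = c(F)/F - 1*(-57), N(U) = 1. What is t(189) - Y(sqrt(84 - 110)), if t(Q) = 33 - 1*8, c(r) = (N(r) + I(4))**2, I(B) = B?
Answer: -32 + 25*I*sqrt(26)/26 ≈ -32.0 + 4.9029*I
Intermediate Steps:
c(r) = 25 (c(r) = (1 + 4)**2 = 5**2 = 25)
t(Q) = 25 (t(Q) = 33 - 8 = 25)
Y(F) = 57 + 25/F (Y(F) = 25/F - 1*(-57) = 25/F + 57 = 57 + 25/F)
t(189) - Y(sqrt(84 - 110)) = 25 - (57 + 25/(sqrt(84 - 110))) = 25 - (57 + 25/(sqrt(-26))) = 25 - (57 + 25/((I*sqrt(26)))) = 25 - (57 + 25*(-I*sqrt(26)/26)) = 25 - (57 - 25*I*sqrt(26)/26) = 25 + (-57 + 25*I*sqrt(26)/26) = -32 + 25*I*sqrt(26)/26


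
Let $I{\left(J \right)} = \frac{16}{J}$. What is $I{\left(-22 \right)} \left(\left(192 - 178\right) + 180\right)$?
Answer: $- \frac{1552}{11} \approx -141.09$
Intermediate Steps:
$I{\left(-22 \right)} \left(\left(192 - 178\right) + 180\right) = \frac{16}{-22} \left(\left(192 - 178\right) + 180\right) = 16 \left(- \frac{1}{22}\right) \left(14 + 180\right) = \left(- \frac{8}{11}\right) 194 = - \frac{1552}{11}$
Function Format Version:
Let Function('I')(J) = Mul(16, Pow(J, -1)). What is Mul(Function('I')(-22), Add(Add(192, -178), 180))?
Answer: Rational(-1552, 11) ≈ -141.09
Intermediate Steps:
Mul(Function('I')(-22), Add(Add(192, -178), 180)) = Mul(Mul(16, Pow(-22, -1)), Add(Add(192, -178), 180)) = Mul(Mul(16, Rational(-1, 22)), Add(14, 180)) = Mul(Rational(-8, 11), 194) = Rational(-1552, 11)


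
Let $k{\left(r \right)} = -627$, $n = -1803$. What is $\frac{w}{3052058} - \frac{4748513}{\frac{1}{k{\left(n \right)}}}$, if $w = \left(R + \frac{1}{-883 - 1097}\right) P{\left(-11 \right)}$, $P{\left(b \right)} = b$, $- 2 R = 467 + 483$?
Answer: $\frac{1635650307950576941}{549370440} \approx 2.9773 \cdot 10^{9}$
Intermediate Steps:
$R = -475$ ($R = - \frac{467 + 483}{2} = \left(- \frac{1}{2}\right) 950 = -475$)
$w = \frac{940501}{180}$ ($w = \left(-475 + \frac{1}{-883 - 1097}\right) \left(-11\right) = \left(-475 + \frac{1}{-1980}\right) \left(-11\right) = \left(-475 - \frac{1}{1980}\right) \left(-11\right) = \left(- \frac{940501}{1980}\right) \left(-11\right) = \frac{940501}{180} \approx 5225.0$)
$\frac{w}{3052058} - \frac{4748513}{\frac{1}{k{\left(n \right)}}} = \frac{940501}{180 \cdot 3052058} - \frac{4748513}{\frac{1}{-627}} = \frac{940501}{180} \cdot \frac{1}{3052058} - \frac{4748513}{- \frac{1}{627}} = \frac{940501}{549370440} - -2977317651 = \frac{940501}{549370440} + 2977317651 = \frac{1635650307950576941}{549370440}$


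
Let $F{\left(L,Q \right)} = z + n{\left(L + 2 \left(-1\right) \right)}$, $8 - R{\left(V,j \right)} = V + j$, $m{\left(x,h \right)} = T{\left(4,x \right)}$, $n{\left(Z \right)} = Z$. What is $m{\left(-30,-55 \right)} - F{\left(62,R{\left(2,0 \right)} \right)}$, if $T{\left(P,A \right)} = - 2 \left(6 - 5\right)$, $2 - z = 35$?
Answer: $-29$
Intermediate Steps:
$z = -33$ ($z = 2 - 35 = -33$)
$T{\left(P,A \right)} = -2$ ($T{\left(P,A \right)} = \left(-2\right) 1 = -2$)
$m{\left(x,h \right)} = -2$
$R{\left(V,j \right)} = 8 - V - j$ ($R{\left(V,j \right)} = 8 - \left(V + j\right) = 8 - V - j$)
$F{\left(L,Q \right)} = -35 + L$ ($F{\left(L,Q \right)} = -33 + \left(L + 2 \left(-1\right)\right) = -33 + \left(L - 2\right) = -33 + \left(-2 + L\right) = -35 + L$)
$m{\left(-30,-55 \right)} - F{\left(62,R{\left(2,0 \right)} \right)} = -2 - \left(-35 + 62\right) = -2 - 27 = -29$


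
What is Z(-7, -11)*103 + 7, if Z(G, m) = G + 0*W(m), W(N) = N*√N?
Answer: -714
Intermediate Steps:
W(N) = N^(3/2)
Z(G, m) = G (Z(G, m) = G + 0*m^(3/2) = G + 0 = G)
Z(-7, -11)*103 + 7 = -7*103 + 7 = -721 + 7 = -714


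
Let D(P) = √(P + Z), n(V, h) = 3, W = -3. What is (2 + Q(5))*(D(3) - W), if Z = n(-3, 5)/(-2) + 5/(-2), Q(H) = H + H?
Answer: 36 + 12*I ≈ 36.0 + 12.0*I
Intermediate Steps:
Q(H) = 2*H
Z = -4 (Z = 3/(-2) + 5/(-2) = 3*(-½) + 5*(-½) = -3/2 - 5/2 = -4)
D(P) = √(-4 + P) (D(P) = √(P - 4) = √(-4 + P))
(2 + Q(5))*(D(3) - W) = (2 + 2*5)*(√(-4 + 3) - 1*(-3)) = (2 + 10)*(√(-1) + 3) = 12*(I + 3) = 12*(3 + I) = 36 + 12*I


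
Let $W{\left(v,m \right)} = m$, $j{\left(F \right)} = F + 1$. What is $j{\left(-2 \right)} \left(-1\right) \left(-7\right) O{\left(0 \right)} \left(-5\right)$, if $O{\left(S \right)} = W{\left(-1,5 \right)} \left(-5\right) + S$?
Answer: $-875$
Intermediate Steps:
$j{\left(F \right)} = 1 + F$
$O{\left(S \right)} = -25 + S$ ($O{\left(S \right)} = 5 \left(-5\right) + S = -25 + S$)
$j{\left(-2 \right)} \left(-1\right) \left(-7\right) O{\left(0 \right)} \left(-5\right) = \left(1 - 2\right) \left(-1\right) \left(-7\right) \left(-25 + 0\right) \left(-5\right) = - 7 \left(-25\right) \left(-5\right) = \left(-1\right) \left(-175\right) \left(-5\right) = 175 \left(-5\right) = -875$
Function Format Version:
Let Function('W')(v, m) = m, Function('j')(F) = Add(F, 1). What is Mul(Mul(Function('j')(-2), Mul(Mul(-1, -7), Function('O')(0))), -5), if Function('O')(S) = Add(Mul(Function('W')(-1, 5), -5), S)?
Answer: -875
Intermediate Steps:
Function('j')(F) = Add(1, F)
Function('O')(S) = Add(-25, S) (Function('O')(S) = Add(Mul(5, -5), S) = Add(-25, S))
Mul(Mul(Function('j')(-2), Mul(Mul(-1, -7), Function('O')(0))), -5) = Mul(Mul(Add(1, -2), Mul(Mul(-1, -7), Add(-25, 0))), -5) = Mul(Mul(-1, Mul(7, -25)), -5) = Mul(Mul(-1, -175), -5) = Mul(175, -5) = -875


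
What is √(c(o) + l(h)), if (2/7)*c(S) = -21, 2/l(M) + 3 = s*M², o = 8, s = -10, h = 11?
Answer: I*√432592190/2426 ≈ 8.5733*I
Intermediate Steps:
l(M) = 2/(-3 - 10*M²)
c(S) = -147/2 (c(S) = (7/2)*(-21) = -147/2)
√(c(o) + l(h)) = √(-147/2 - 2/(3 + 10*11²)) = √(-147/2 - 2/(3 + 10*121)) = √(-147/2 - 2/(3 + 1210)) = √(-147/2 - 2/1213) = √(-178315/2426) = I*√432592190/2426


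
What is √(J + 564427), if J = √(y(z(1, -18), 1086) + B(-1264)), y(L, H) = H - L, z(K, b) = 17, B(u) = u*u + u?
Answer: √(564427 + √1597501) ≈ 752.12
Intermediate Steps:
B(u) = u + u² (B(u) = u² + u = u + u²)
J = √1597501 (J = √((1086 - 1*17) - 1264*(1 - 1264)) = √((1086 - 17) - 1264*(-1263)) = √(1069 + 1596432) = √1597501 ≈ 1263.9)
√(J + 564427) = √(√1597501 + 564427) = √(564427 + √1597501)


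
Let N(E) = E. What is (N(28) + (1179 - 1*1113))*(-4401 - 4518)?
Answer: -838386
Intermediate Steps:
(N(28) + (1179 - 1*1113))*(-4401 - 4518) = (28 + (1179 - 1*1113))*(-4401 - 4518) = (28 + (1179 - 1113))*(-8919) = (28 + 66)*(-8919) = 94*(-8919) = -838386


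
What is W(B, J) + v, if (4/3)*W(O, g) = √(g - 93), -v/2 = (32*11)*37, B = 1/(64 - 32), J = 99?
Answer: -26048 + 3*√6/4 ≈ -26046.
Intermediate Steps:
B = 1/32 ≈ 0.031250
v = -26048 (v = -2*32*11*37 = -704*37 = -2*13024 = -26048)
W(O, g) = 3*√(-93 + g)/4 (W(O, g) = 3*√(g - 93)/4 = 3*√(-93 + g)/4)
W(B, J) + v = 3*√(-93 + 99)/4 - 26048 = 3*√6/4 - 26048 = -26048 + 3*√6/4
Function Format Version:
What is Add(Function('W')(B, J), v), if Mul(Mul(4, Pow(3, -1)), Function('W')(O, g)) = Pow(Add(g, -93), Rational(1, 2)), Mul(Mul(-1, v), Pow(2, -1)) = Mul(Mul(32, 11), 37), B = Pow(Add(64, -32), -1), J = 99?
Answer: Add(-26048, Mul(Rational(3, 4), Pow(6, Rational(1, 2)))) ≈ -26046.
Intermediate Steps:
B = Rational(1, 32) (B = Pow(32, -1) = Rational(1, 32) ≈ 0.031250)
v = -26048 (v = Mul(-2, Mul(Mul(32, 11), 37)) = Mul(-2, Mul(352, 37)) = Mul(-2, 13024) = -26048)
Function('W')(O, g) = Mul(Rational(3, 4), Pow(Add(-93, g), Rational(1, 2))) (Function('W')(O, g) = Mul(Rational(3, 4), Pow(Add(g, -93), Rational(1, 2))) = Mul(Rational(3, 4), Pow(Add(-93, g), Rational(1, 2))))
Add(Function('W')(B, J), v) = Add(Mul(Rational(3, 4), Pow(Add(-93, 99), Rational(1, 2))), -26048) = Add(Mul(Rational(3, 4), Pow(6, Rational(1, 2))), -26048) = Add(-26048, Mul(Rational(3, 4), Pow(6, Rational(1, 2))))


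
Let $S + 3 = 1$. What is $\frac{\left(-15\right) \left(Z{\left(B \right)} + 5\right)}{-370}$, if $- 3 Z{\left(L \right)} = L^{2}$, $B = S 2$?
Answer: $- \frac{1}{74} \approx -0.013514$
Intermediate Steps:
$S = -2$ ($S = -3 + 1 = -2$)
$B = -4$ ($B = \left(-2\right) 2 = -4$)
$Z{\left(L \right)} = - \frac{L^{2}}{3}$
$\frac{\left(-15\right) \left(Z{\left(B \right)} + 5\right)}{-370} = \frac{\left(-15\right) \left(- \frac{\left(-4\right)^{2}}{3} + 5\right)}{-370} = - 15 \left(\left(- \frac{1}{3}\right) 16 + 5\right) \left(- \frac{1}{370}\right) = - 15 \left(- \frac{16}{3} + 5\right) \left(- \frac{1}{370}\right) = \left(-15\right) \left(- \frac{1}{3}\right) \left(- \frac{1}{370}\right) = 5 \left(- \frac{1}{370}\right) = - \frac{1}{74}$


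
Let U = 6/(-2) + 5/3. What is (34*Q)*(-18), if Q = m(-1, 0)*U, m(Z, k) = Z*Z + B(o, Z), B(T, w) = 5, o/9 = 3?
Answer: 4896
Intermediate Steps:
o = 27 (o = 9*3 = 27)
m(Z, k) = 5 + Z**2 (m(Z, k) = Z*Z + 5 = Z**2 + 5 = 5 + Z**2)
U = -4/3 (U = 6*(-1/2) + 5*(1/3) = -3 + 5/3 = -4/3 ≈ -1.3333)
Q = -8 (Q = (5 + (-1)**2)*(-4/3) = (5 + 1)*(-4/3) = 6*(-4/3) = -8)
(34*Q)*(-18) = (34*(-8))*(-18) = -272*(-18) = 4896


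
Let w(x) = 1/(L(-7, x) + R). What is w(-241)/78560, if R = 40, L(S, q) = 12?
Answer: 1/4085120 ≈ 2.4479e-7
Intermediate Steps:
w(x) = 1/52 (w(x) = 1/(12 + 40) = 1/52)
w(-241)/78560 = (1/52)/78560 = (1/52)*(1/78560) = 1/4085120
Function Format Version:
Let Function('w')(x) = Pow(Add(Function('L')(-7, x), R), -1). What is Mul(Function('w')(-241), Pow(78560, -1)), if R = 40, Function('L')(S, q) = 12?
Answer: Rational(1, 4085120) ≈ 2.4479e-7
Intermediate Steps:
Function('w')(x) = Rational(1, 52) (Function('w')(x) = Pow(Add(12, 40), -1) = Pow(52, -1) = Rational(1, 52))
Mul(Function('w')(-241), Pow(78560, -1)) = Mul(Rational(1, 52), Pow(78560, -1)) = Mul(Rational(1, 52), Rational(1, 78560)) = Rational(1, 4085120)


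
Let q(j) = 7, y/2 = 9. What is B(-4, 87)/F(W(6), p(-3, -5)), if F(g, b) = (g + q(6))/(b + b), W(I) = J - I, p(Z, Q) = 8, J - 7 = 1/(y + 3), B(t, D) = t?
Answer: -1344/169 ≈ -7.9527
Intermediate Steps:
y = 18 (y = 2*9 = 18)
J = 148/21 (J = 7 + 1/(18 + 3) = 7 + 1/21 = 148/21 ≈ 7.0476)
W(I) = 148/21 - I
F(g, b) = (7 + g)/(2*b) (F(g, b) = (g + 7)/(b + b) = (7 + g)/((2*b)) = (7 + g)*(1/(2*b)) = (7 + g)/(2*b))
B(-4, 87)/F(W(6), p(-3, -5)) = -4*16/(7 + (148/21 - 1*6)) = -4*16/(7 + (148/21 - 6)) = -4*16/(7 + 22/21) = -4/((½)*(⅛)*(169/21)) = -4/169/336 = -4*336/169 = -1344/169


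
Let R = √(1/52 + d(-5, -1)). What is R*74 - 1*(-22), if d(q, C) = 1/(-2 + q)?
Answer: 22 + 111*I*√455/91 ≈ 22.0 + 26.019*I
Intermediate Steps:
R = 3*I*√455/182 (R = √(1/52 + 1/(-2 - 5)) = √(1/52 + 1/(-7)) = √(1/52 - ⅐) = √(-45/364) = 3*I*√455/182 ≈ 0.35161*I)
R*74 - 1*(-22) = (3*I*√455/182)*74 - 1*(-22) = 111*I*√455/91 + 22 = 22 + 111*I*√455/91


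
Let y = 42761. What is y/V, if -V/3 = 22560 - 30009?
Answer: 42761/22347 ≈ 1.9135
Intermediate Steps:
V = 22347 (V = -3*(22560 - 30009) = -3*(-7449) = 22347)
y/V = 42761/22347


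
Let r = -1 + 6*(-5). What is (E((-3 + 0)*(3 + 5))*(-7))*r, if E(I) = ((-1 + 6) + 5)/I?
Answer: -1085/12 ≈ -90.417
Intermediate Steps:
r = -31 (r = -1 - 30 = -31)
E(I) = 10/I (E(I) = (5 + 5)/I = 10/I)
(E((-3 + 0)*(3 + 5))*(-7))*r = ((10/(((-3 + 0)*(3 + 5))))*(-7))*(-31) = ((10/((-3*8)))*(-7))*(-31) = ((10/(-24))*(-7))*(-31) = ((10*(-1/24))*(-7))*(-31) = -5/12*(-7)*(-31) = (35/12)*(-31) = -1085/12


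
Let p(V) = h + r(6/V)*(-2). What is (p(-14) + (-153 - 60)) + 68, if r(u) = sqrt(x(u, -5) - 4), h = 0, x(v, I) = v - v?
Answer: -145 - 4*I ≈ -145.0 - 4.0*I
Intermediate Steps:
x(v, I) = 0
r(u) = 2*I (r(u) = sqrt(0 - 4) = sqrt(-4) = 2*I)
p(V) = -4*I (p(V) = 0 + (2*I)*(-2) = 0 - 4*I = -4*I)
(p(-14) + (-153 - 60)) + 68 = (-4*I + (-153 - 60)) + 68 = (-4*I - 213) + 68 = (-213 - 4*I) + 68 = -145 - 4*I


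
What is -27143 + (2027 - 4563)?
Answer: -29679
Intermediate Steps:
-27143 + (2027 - 4563) = -27143 - 2536 = -29679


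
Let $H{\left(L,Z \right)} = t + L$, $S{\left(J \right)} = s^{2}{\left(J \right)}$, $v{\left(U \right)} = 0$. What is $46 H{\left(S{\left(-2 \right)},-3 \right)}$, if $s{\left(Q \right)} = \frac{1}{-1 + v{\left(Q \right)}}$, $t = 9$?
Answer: $460$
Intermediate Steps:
$s{\left(Q \right)} = -1$ ($s{\left(Q \right)} = \frac{1}{-1 + 0} = \frac{1}{-1} = -1$)
$S{\left(J \right)} = 1$ ($S{\left(J \right)} = \left(-1\right)^{2} = 1$)
$H{\left(L,Z \right)} = 9 + L$
$46 H{\left(S{\left(-2 \right)},-3 \right)} = 46 \left(9 + 1\right) = 46 \cdot 10 = 460$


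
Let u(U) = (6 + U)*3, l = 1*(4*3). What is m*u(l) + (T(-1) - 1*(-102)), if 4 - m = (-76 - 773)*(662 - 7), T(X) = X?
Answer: 30029447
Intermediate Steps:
m = 556099 (m = 4 - (-76 - 773)*(662 - 7) = 4 - (-849)*655 = 4 - 1*(-556095) = 4 + 556095 = 556099)
l = 12 (l = 1*12 = 12)
u(U) = 18 + 3*U
m*u(l) + (T(-1) - 1*(-102)) = 556099*(18 + 3*12) + (-1 - 1*(-102)) = 556099*(18 + 36) + (-1 + 102) = 556099*54 + 101 = 30029346 + 101 = 30029447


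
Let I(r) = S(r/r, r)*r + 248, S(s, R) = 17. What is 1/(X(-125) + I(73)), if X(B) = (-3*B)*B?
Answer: -1/45386 ≈ -2.2033e-5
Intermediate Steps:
X(B) = -3*B²
I(r) = 248 + 17*r (I(r) = 17*r + 248 = 248 + 17*r)
1/(X(-125) + I(73)) = 1/(-3*(-125)² + (248 + 17*73)) = 1/(-3*15625 + (248 + 1241)) = 1/(-46875 + 1489) = 1/(-45386) = -1/45386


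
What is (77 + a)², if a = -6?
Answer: 5041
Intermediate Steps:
(77 + a)² = (77 - 6)² = 71² = 5041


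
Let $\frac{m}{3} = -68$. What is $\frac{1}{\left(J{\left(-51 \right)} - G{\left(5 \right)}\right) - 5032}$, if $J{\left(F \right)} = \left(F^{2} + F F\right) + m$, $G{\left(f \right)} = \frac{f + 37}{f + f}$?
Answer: $- \frac{5}{191} \approx -0.026178$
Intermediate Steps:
$m = -204$ ($m = 3 \left(-68\right) = -204$)
$G{\left(f \right)} = \frac{37 + f}{2 f}$
$J{\left(F \right)} = -204 + 2 F^{2}$ ($J{\left(F \right)} = \left(F^{2} + F F\right) - 204 = \left(F^{2} + F^{2}\right) - 204 = 2 F^{2} - 204 = -204 + 2 F^{2}$)
$\frac{1}{\left(J{\left(-51 \right)} - G{\left(5 \right)}\right) - 5032} = \frac{1}{\left(\left(-204 + 2 \left(-51\right)^{2}\right) - \frac{37 + 5}{2 \cdot 5}\right) - 5032} = \frac{1}{\left(\left(-204 + 2 \cdot 2601\right) - \frac{1}{2} \cdot \frac{1}{5} \cdot 42\right) - 5032} = \frac{1}{\left(\left(-204 + 5202\right) - \frac{21}{5}\right) - 5032} = \frac{1}{\left(4998 - \frac{21}{5}\right) - 5032} = \frac{1}{\frac{24969}{5} - 5032} = \frac{1}{- \frac{191}{5}} = - \frac{5}{191}$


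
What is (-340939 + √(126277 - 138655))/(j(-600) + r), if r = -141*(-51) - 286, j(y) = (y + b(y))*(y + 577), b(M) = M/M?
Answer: -340939/20682 + I*√12378/20682 ≈ -16.485 + 0.0053794*I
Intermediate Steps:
b(M) = 1
j(y) = (1 + y)*(577 + y) (j(y) = (y + 1)*(y + 577) = (1 + y)*(577 + y))
r = 6905 (r = 7191 - 286 = 6905)
(-340939 + √(126277 - 138655))/(j(-600) + r) = (-340939 + √(126277 - 138655))/((577 + (-600)² + 578*(-600)) + 6905) = (-340939 + √(-12378))/((577 + 360000 - 346800) + 6905) = (-340939 + I*√12378)/(13777 + 6905) = (-340939 + I*√12378)/20682 = (-340939 + I*√12378)*(1/20682) = -340939/20682 + I*√12378/20682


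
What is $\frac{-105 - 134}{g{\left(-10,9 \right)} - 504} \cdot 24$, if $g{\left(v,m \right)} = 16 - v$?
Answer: $12$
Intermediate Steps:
$\frac{-105 - 134}{g{\left(-10,9 \right)} - 504} \cdot 24 = \frac{-105 - 134}{\left(16 - -10\right) - 504} \cdot 24 = - \frac{239}{\left(16 + 10\right) - 504} \cdot 24 = - \frac{239}{26 - 504} \cdot 24 = - \frac{239}{-478} \cdot 24 = \left(-239\right) \left(- \frac{1}{478}\right) 24 = \frac{1}{2} \cdot 24 = 12$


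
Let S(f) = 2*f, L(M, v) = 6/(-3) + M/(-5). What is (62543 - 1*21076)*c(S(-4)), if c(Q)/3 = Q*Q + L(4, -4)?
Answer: 38066706/5 ≈ 7.6133e+6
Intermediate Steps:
L(M, v) = -2 - M/5 (L(M, v) = 6*(-1/3) + M*(-1/5) = -2 - M/5)
c(Q) = -42/5 + 3*Q**2 (c(Q) = 3*(Q*Q + (-2 - 1/5*4)) = 3*(Q**2 + (-2 - 4/5)) = 3*(Q**2 - 14/5) = 3*(-14/5 + Q**2) = -42/5 + 3*Q**2)
(62543 - 1*21076)*c(S(-4)) = (62543 - 1*21076)*(-42/5 + 3*(2*(-4))**2) = (62543 - 21076)*(-42/5 + 3*(-8)**2) = 41467*(-42/5 + 3*64) = 41467*(-42/5 + 192) = 41467*(918/5) = 38066706/5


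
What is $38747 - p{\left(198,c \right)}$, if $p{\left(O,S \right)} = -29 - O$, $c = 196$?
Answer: $38974$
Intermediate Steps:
$38747 - p{\left(198,c \right)} = 38747 - \left(-29 - 198\right) = 38747 - -227 = 38747 + 227 = 38974$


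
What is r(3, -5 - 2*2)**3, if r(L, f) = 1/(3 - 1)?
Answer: 1/8 ≈ 0.12500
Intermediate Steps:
r(L, f) = 1/2
r(3, -5 - 2*2)**3 = (1/2)**3 = 1/8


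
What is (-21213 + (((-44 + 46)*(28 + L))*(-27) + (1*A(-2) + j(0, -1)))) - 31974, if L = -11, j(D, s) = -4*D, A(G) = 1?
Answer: -54104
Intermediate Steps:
(-21213 + (((-44 + 46)*(28 + L))*(-27) + (1*A(-2) + j(0, -1)))) - 31974 = (-21213 + (((-44 + 46)*(28 - 11))*(-27) + (1*1 - 4*0))) - 31974 = (-21213 + ((2*17)*(-27) + (1 + 0))) - 31974 = (-21213 + (34*(-27) + 1)) - 31974 = (-21213 + (-918 + 1)) - 31974 = (-21213 - 917) - 31974 = -22130 - 31974 = -54104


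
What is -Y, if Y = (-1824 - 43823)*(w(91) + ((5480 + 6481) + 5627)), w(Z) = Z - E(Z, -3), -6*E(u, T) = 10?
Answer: 2421208174/3 ≈ 8.0707e+8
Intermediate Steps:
E(u, T) = -5/3 (E(u, T) = -⅙*10 = -5/3)
w(Z) = 5/3 + Z (w(Z) = Z - 1*(-5/3) = Z + 5/3 = 5/3 + Z)
Y = -2421208174/3 (Y = (-1824 - 43823)*((5/3 + 91) + ((5480 + 6481) + 5627)) = -45647*(278/3 + (11961 + 5627)) = -45647*(278/3 + 17588) = -45647*53042/3 = -2421208174/3 ≈ -8.0707e+8)
-Y = -1*(-2421208174/3) = 2421208174/3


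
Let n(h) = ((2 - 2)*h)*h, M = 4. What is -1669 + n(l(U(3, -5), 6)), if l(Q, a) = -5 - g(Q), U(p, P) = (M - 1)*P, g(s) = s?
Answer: -1669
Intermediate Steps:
U(p, P) = 3*P (U(p, P) = (4 - 1)*P = 3*P)
l(Q, a) = -5 - Q
n(h) = 0 (n(h) = (0*h)*h = 0*h = 0)
-1669 + n(l(U(3, -5), 6)) = -1669 + 0 = -1669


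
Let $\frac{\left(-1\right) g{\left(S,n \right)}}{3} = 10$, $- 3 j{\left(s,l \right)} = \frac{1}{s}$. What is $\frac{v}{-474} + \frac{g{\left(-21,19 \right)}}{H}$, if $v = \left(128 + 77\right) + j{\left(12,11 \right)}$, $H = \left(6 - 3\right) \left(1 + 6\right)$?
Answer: $- \frac{222293}{119448} \approx -1.861$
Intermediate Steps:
$H = 21$ ($H = \left(6 - 3\right) 7 = 3 \cdot 7 = 21$)
$j{\left(s,l \right)} = - \frac{1}{3 s}$
$g{\left(S,n \right)} = -30$ ($g{\left(S,n \right)} = \left(-3\right) 10 = -30$)
$v = \frac{7379}{36}$ ($v = \left(128 + 77\right) - \frac{1}{3 \cdot 12} = 205 - \frac{1}{36} = \frac{7379}{36} \approx 204.97$)
$\frac{v}{-474} + \frac{g{\left(-21,19 \right)}}{H} = \frac{7379}{36 \left(-474\right)} - \frac{30}{21} = \frac{7379}{36} \left(- \frac{1}{474}\right) - \frac{10}{7} = - \frac{7379}{17064} - \frac{10}{7} = - \frac{222293}{119448}$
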